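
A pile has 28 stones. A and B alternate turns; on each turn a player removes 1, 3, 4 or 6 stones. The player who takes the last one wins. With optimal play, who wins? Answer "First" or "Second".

Second

Mark each pile size as W (mover wins) or L (mover loses):
i:   0  1  2  3  4  5  6  7  8  9 10 11 12 13 14 15 16 17 18 19 20 21 22 23 24 25 26 27 28
     L  W  L  W  W  W  W  L  W  L  W  W  W  W  L  W  L  W  W  W  W  L  W  L  W  W  W  W  L
Position 28 is L, so the second player wins.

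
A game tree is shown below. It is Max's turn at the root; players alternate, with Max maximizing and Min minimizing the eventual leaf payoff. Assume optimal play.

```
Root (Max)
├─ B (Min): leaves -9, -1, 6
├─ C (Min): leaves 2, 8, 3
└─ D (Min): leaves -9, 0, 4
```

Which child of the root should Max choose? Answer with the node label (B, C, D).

C

B (Min): min(-9, -1, 6) = -9
C (Min): min(2, 8, 3) = 2
D (Min): min(-9, 0, 4) = -9
Root (Max): max(-9, 2, -9) = 2
Max picks the child with the highest value: C (value 2).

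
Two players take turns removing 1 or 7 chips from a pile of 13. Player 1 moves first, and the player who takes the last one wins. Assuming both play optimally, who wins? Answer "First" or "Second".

Compute winning (W) and losing (L) positions by backward induction:
i:   0  1  2  3  4  5  6  7  8  9 10 11 12 13
     L  W  L  W  L  W  L  W  L  W  L  W  L  W
Position 13 is W, so the first player wins.

First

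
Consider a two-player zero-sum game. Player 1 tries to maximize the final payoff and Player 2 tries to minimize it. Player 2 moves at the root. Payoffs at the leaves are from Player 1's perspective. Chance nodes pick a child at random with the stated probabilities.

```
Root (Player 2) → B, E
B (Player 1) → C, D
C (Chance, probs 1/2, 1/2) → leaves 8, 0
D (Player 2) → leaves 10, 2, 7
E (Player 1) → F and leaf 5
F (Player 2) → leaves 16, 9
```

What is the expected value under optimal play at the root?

4

C (Chance): 1/2·8 + 1/2·0 = 4
D (Player 2): min(10, 2, 7) = 2
B (Player 1): max(4, 2) = 4
F (Player 2): min(16, 9) = 9
E (Player 1): max(9, 5) = 9
Root (Player 2): min(4, 9) = 4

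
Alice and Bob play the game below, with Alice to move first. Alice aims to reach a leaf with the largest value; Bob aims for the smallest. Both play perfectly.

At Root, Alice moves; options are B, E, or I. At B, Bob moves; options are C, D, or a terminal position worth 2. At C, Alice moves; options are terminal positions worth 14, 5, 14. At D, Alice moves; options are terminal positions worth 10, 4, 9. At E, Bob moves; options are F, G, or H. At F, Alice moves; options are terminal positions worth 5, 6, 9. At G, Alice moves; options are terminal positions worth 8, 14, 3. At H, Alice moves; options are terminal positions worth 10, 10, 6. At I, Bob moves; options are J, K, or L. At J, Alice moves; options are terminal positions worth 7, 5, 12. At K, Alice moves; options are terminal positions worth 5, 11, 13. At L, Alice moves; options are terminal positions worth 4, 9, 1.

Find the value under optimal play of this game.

9

C (Alice): max(14, 5, 14) = 14
D (Alice): max(10, 4, 9) = 10
B (Bob): min(14, 10, 2) = 2
F (Alice): max(5, 6, 9) = 9
G (Alice): max(8, 14, 3) = 14
H (Alice): max(10, 10, 6) = 10
E (Bob): min(9, 14, 10) = 9
J (Alice): max(7, 5, 12) = 12
K (Alice): max(5, 11, 13) = 13
L (Alice): max(4, 9, 1) = 9
I (Bob): min(12, 13, 9) = 9
Root (Alice): max(2, 9, 9) = 9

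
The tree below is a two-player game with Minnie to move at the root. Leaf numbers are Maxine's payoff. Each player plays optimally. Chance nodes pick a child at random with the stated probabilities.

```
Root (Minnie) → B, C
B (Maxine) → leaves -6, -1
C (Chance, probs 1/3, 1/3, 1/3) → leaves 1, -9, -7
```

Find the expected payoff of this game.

B (Maxine): max(-6, -1) = -1
C (Chance): 1/3·1 + 1/3·-9 + 1/3·-7 = -5
Root (Minnie): min(-1, -5) = -5

-5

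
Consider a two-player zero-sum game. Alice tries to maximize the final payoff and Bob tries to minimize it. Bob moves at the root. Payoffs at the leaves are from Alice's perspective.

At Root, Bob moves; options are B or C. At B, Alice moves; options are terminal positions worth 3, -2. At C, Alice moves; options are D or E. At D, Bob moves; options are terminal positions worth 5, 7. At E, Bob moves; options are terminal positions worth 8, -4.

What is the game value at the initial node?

B (Alice): max(3, -2) = 3
D (Bob): min(5, 7) = 5
E (Bob): min(8, -4) = -4
C (Alice): max(5, -4) = 5
Root (Bob): min(3, 5) = 3

3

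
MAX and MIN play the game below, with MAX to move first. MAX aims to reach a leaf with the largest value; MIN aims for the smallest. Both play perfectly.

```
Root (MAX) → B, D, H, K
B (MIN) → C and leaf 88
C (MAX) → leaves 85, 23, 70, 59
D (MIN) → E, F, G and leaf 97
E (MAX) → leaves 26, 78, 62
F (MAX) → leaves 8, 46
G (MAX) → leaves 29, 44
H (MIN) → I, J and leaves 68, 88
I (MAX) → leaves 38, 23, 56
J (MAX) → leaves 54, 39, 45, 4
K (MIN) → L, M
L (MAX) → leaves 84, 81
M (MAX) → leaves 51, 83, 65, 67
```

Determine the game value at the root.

85

C (MAX): max(85, 23, 70, 59) = 85
B (MIN): min(85, 88) = 85
E (MAX): max(26, 78, 62) = 78
F (MAX): max(8, 46) = 46
G (MAX): max(29, 44) = 44
D (MIN): min(78, 46, 44, 97) = 44
I (MAX): max(38, 23, 56) = 56
J (MAX): max(54, 39, 45, 4) = 54
H (MIN): min(56, 54, 68, 88) = 54
L (MAX): max(84, 81) = 84
M (MAX): max(51, 83, 65, 67) = 83
K (MIN): min(84, 83) = 83
Root (MAX): max(85, 44, 54, 83) = 85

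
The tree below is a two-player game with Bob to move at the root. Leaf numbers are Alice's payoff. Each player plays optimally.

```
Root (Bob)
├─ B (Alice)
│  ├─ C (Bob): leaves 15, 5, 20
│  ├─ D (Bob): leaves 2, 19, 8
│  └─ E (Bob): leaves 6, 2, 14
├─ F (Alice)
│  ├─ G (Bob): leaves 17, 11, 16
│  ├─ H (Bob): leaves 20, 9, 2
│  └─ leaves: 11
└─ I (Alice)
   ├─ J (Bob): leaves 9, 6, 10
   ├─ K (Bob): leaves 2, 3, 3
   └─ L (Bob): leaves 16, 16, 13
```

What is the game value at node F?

11

G: min(17, 11, 16) = 11
H: min(20, 9, 2) = 2
F: max(11, 2, 11) = 11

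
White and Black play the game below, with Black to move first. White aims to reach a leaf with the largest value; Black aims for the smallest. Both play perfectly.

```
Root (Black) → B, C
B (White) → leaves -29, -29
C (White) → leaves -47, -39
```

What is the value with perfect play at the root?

B (White): max(-29, -29) = -29
C (White): max(-47, -39) = -39
Root (Black): min(-29, -39) = -39

-39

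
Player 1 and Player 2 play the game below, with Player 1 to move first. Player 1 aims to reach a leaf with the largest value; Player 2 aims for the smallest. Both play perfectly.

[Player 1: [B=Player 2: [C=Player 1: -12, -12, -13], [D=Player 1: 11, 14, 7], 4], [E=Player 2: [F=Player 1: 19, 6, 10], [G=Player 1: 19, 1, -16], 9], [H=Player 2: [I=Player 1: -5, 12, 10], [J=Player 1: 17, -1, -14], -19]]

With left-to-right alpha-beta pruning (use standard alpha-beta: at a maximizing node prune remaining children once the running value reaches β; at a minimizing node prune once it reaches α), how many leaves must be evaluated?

C [α=-∞,β=+∞]: v=-12
D [α=-∞,β=-12]: v=11 after child 1 ≥ β → β-cutoff, skip 2
B [α=-∞,β=+∞]: v=-12
F [α=-12,β=+∞]: v=19
G [α=-12,β=19]: v=19 after child 1 ≥ β → β-cutoff, skip 2
E [α=-12,β=+∞]: v=9
I [α=9,β=+∞]: v=12
J [α=9,β=12]: v=17 after child 1 ≥ β → β-cutoff, skip 2
H [α=9,β=+∞]: v=-19
Root [α=-∞,β=+∞]: v=9
Leaves evaluated: 15 of 21.

15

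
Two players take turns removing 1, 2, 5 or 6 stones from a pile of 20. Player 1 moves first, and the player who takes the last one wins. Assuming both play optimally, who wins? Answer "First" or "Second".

First

i:   0  1  2  3  4  5  6  7  8  9 10 11 12 13 14 15 16 17 18 19 20
     L  W  W  L  W  W  W  L  W  W  L  W  W  W  L  W  W  L  W  W  W
Position 20 is W, so the first player wins.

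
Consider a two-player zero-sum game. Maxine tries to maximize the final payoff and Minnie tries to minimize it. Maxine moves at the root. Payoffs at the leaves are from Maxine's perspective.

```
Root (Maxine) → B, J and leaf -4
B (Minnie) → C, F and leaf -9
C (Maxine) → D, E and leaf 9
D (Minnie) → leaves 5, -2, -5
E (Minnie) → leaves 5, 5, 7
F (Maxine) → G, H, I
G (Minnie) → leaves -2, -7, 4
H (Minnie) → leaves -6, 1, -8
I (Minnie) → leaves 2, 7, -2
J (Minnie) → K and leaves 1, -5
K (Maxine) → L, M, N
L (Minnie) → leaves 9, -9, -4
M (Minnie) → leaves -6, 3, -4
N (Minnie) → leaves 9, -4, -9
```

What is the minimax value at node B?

-9

D: min(5, -2, -5) = -5
E: min(5, 5, 7) = 5
C: max(-5, 5, 9) = 9
G: min(-2, -7, 4) = -7
H: min(-6, 1, -8) = -8
I: min(2, 7, -2) = -2
F: max(-7, -8, -2) = -2
B: min(9, -2, -9) = -9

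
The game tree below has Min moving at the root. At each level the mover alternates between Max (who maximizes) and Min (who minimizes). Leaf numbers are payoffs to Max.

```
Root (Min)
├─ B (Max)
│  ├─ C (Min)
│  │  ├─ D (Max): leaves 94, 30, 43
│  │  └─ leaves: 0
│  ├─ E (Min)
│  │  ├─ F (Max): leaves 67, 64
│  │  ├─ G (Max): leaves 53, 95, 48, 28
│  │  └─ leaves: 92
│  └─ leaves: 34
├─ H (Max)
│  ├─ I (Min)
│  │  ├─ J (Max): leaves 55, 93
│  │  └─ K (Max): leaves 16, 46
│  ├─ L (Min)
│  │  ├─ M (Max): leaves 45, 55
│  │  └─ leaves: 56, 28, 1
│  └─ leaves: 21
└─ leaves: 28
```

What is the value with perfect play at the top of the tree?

28

D (Max): max(94, 30, 43) = 94
C (Min): min(94, 0) = 0
F (Max): max(67, 64) = 67
G (Max): max(53, 95, 48, 28) = 95
E (Min): min(67, 95, 92) = 67
B (Max): max(0, 67, 34) = 67
J (Max): max(55, 93) = 93
K (Max): max(16, 46) = 46
I (Min): min(93, 46) = 46
M (Max): max(45, 55) = 55
L (Min): min(55, 56, 28, 1) = 1
H (Max): max(46, 1, 21) = 46
Root (Min): min(67, 46, 28) = 28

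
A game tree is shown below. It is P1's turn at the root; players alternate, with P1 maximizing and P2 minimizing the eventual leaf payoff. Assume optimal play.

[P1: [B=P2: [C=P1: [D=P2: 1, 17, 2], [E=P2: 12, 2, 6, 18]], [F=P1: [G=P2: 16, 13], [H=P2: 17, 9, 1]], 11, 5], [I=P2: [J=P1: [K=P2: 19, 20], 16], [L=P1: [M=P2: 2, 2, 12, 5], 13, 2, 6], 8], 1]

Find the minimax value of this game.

D (P2): min(1, 17, 2) = 1
E (P2): min(12, 2, 6, 18) = 2
C (P1): max(1, 2) = 2
G (P2): min(16, 13) = 13
H (P2): min(17, 9, 1) = 1
F (P1): max(13, 1) = 13
B (P2): min(2, 13, 11, 5) = 2
K (P2): min(19, 20) = 19
J (P1): max(19, 16) = 19
M (P2): min(2, 2, 12, 5) = 2
L (P1): max(2, 13, 2, 6) = 13
I (P2): min(19, 13, 8) = 8
Root (P1): max(2, 8, 1) = 8

8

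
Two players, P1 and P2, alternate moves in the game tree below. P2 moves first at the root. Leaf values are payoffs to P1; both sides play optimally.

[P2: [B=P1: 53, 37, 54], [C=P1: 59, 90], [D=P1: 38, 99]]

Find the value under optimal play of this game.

54

B (P1): max(53, 37, 54) = 54
C (P1): max(59, 90) = 90
D (P1): max(38, 99) = 99
Root (P2): min(54, 90, 99) = 54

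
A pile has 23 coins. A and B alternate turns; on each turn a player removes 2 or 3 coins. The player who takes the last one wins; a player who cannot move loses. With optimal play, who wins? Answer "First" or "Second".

First

Positions where the player to move wins (W) vs loses (L):
i:   0  1  2  3  4  5  6  7  8  9 10 11 12 13 14 15 16 17 18 19 20 21 22 23
     L  L  W  W  W  L  L  W  W  W  L  L  W  W  W  L  L  W  W  W  L  L  W  W
Position 23 is W, so the first player wins.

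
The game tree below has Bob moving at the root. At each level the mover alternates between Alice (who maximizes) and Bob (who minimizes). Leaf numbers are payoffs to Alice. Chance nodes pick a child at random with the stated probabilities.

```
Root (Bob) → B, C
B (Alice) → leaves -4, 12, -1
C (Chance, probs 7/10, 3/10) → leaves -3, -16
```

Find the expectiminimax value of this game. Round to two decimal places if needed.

-6.9

B (Alice): max(-4, 12, -1) = 12
C (Chance): 7/10·-3 + 3/10·-16 = -6.9
Root (Bob): min(12, -6.9) = -6.9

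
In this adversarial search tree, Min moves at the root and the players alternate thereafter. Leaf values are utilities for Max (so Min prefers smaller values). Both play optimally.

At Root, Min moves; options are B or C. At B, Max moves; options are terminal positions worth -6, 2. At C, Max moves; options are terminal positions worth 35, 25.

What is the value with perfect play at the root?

B (Max): max(-6, 2) = 2
C (Max): max(35, 25) = 35
Root (Min): min(2, 35) = 2

2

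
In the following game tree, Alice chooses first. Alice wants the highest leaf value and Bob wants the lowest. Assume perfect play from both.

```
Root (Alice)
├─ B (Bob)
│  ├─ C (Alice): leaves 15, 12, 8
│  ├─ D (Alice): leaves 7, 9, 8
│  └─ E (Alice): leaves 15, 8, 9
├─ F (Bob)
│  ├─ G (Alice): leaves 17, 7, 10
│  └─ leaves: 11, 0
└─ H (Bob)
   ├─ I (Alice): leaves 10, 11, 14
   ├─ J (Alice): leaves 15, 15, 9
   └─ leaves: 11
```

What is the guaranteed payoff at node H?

I: max(10, 11, 14) = 14
J: max(15, 15, 9) = 15
H: min(14, 15, 11) = 11

11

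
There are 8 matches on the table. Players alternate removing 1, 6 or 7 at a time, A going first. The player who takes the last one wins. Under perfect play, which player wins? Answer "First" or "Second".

Mark each pile size as W (mover wins) or L (mover loses):
i:   0  1  2  3  4  5  6  7  8
     L  W  L  W  L  W  W  W  W
Position 8 is W, so the first player wins.

First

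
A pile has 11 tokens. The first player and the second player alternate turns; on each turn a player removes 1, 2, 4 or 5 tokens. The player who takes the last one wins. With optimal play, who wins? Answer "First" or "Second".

Mark each pile size as W (mover wins) or L (mover loses):
i:   0  1  2  3  4  5  6  7  8  9 10 11
     L  W  W  L  W  W  L  W  W  L  W  W
Position 11 is W, so the first player wins.

First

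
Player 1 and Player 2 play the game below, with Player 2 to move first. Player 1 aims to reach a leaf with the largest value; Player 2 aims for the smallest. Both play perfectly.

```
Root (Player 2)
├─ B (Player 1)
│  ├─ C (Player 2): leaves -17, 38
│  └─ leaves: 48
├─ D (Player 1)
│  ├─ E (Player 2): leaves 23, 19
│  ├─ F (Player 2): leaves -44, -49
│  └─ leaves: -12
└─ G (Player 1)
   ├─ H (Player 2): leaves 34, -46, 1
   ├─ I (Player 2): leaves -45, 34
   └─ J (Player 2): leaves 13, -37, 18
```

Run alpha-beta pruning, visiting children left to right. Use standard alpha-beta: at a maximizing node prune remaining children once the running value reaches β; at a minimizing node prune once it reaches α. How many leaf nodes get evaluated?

15

C [α=-∞,β=+∞]: v=-17
B [α=-∞,β=+∞]: v=48
E [α=-∞,β=48]: v=19
F [α=19,β=48]: v=-44 after child 1 ≤ α → α-cutoff, skip 1
D [α=-∞,β=48]: v=19
H [α=-∞,β=19]: v=-46
I [α=-46,β=19]: v=-45
J [α=-45,β=19]: v=-37
G [α=-∞,β=19]: v=-37
Root [α=-∞,β=+∞]: v=-37
Leaves evaluated: 15 of 16.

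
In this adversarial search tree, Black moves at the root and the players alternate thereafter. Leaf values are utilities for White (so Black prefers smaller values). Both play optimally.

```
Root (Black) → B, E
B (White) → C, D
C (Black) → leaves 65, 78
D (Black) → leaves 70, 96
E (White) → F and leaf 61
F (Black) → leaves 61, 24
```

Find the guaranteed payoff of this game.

61

C (Black): min(65, 78) = 65
D (Black): min(70, 96) = 70
B (White): max(65, 70) = 70
F (Black): min(61, 24) = 24
E (White): max(24, 61) = 61
Root (Black): min(70, 61) = 61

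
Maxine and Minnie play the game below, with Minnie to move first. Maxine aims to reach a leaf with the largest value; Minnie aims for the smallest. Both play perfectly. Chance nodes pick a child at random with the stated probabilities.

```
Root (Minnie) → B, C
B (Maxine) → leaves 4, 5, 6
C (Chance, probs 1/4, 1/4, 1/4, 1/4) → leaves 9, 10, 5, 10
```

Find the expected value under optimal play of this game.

6

B (Maxine): max(4, 5, 6) = 6
C (Chance): 1/4·9 + 1/4·10 + 1/4·5 + 1/4·10 = 8.5
Root (Minnie): min(6, 8.5) = 6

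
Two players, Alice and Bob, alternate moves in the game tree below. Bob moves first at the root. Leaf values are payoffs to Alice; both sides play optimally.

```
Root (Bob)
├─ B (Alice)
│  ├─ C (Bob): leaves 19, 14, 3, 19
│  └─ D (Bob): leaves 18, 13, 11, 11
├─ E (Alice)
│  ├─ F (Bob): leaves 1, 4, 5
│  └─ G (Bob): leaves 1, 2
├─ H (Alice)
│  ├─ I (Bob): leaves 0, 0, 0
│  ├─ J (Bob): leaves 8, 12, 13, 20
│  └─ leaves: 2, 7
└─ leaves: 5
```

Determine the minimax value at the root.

1

C (Bob): min(19, 14, 3, 19) = 3
D (Bob): min(18, 13, 11, 11) = 11
B (Alice): max(3, 11) = 11
F (Bob): min(1, 4, 5) = 1
G (Bob): min(1, 2) = 1
E (Alice): max(1, 1) = 1
I (Bob): min(0, 0, 0) = 0
J (Bob): min(8, 12, 13, 20) = 8
H (Alice): max(0, 8, 2, 7) = 8
Root (Bob): min(11, 1, 8, 5) = 1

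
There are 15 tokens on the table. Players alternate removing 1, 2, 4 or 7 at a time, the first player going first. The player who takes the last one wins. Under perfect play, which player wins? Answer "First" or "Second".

Mark each pile size as W (mover wins) or L (mover loses):
i:   0  1  2  3  4  5  6  7  8  9 10 11 12 13 14 15
     L  W  W  L  W  W  L  W  W  L  W  W  L  W  W  L
Position 15 is L, so the second player wins.

Second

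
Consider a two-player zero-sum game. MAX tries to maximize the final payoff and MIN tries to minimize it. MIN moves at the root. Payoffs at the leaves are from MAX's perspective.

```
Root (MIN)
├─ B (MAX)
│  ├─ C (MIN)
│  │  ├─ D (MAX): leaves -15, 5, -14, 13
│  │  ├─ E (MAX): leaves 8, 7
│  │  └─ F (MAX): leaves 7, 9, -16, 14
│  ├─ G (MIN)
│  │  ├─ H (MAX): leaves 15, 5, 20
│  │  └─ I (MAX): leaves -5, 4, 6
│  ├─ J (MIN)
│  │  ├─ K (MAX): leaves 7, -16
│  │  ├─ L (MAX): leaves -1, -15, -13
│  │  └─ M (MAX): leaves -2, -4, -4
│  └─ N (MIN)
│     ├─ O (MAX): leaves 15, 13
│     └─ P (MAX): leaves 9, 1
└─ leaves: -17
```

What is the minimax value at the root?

-17

D (MAX): max(-15, 5, -14, 13) = 13
E (MAX): max(8, 7) = 8
F (MAX): max(7, 9, -16, 14) = 14
C (MIN): min(13, 8, 14) = 8
H (MAX): max(15, 5, 20) = 20
I (MAX): max(-5, 4, 6) = 6
G (MIN): min(20, 6) = 6
K (MAX): max(7, -16) = 7
L (MAX): max(-1, -15, -13) = -1
M (MAX): max(-2, -4, -4) = -2
J (MIN): min(7, -1, -2) = -2
O (MAX): max(15, 13) = 15
P (MAX): max(9, 1) = 9
N (MIN): min(15, 9) = 9
B (MAX): max(8, 6, -2, 9) = 9
Root (MIN): min(9, -17) = -17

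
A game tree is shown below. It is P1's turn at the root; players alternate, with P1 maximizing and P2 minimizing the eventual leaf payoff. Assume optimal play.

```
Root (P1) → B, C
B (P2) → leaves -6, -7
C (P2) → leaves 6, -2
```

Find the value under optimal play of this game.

-2

B (P2): min(-6, -7) = -7
C (P2): min(6, -2) = -2
Root (P1): max(-7, -2) = -2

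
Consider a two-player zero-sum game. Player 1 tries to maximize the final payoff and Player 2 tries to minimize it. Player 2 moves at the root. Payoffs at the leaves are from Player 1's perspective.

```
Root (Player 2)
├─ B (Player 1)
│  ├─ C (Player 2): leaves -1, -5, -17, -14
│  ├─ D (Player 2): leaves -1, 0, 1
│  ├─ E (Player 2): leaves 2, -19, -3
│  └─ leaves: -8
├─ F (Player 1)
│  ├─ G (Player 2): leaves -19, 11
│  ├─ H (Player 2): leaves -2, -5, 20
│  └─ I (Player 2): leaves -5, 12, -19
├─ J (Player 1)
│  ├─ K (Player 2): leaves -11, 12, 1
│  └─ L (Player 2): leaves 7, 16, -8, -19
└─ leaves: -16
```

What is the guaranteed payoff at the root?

-16

C (Player 2): min(-1, -5, -17, -14) = -17
D (Player 2): min(-1, 0, 1) = -1
E (Player 2): min(2, -19, -3) = -19
B (Player 1): max(-17, -1, -19, -8) = -1
G (Player 2): min(-19, 11) = -19
H (Player 2): min(-2, -5, 20) = -5
I (Player 2): min(-5, 12, -19) = -19
F (Player 1): max(-19, -5, -19) = -5
K (Player 2): min(-11, 12, 1) = -11
L (Player 2): min(7, 16, -8, -19) = -19
J (Player 1): max(-11, -19) = -11
Root (Player 2): min(-1, -5, -11, -16) = -16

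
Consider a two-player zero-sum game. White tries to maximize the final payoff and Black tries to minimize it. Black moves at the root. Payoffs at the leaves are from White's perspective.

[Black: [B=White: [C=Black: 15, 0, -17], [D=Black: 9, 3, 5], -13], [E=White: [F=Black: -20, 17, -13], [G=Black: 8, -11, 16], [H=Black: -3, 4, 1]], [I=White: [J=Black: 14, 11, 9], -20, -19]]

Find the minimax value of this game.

-3

C (Black): min(15, 0, -17) = -17
D (Black): min(9, 3, 5) = 3
B (White): max(-17, 3, -13) = 3
F (Black): min(-20, 17, -13) = -20
G (Black): min(8, -11, 16) = -11
H (Black): min(-3, 4, 1) = -3
E (White): max(-20, -11, -3) = -3
J (Black): min(14, 11, 9) = 9
I (White): max(9, -20, -19) = 9
Root (Black): min(3, -3, 9) = -3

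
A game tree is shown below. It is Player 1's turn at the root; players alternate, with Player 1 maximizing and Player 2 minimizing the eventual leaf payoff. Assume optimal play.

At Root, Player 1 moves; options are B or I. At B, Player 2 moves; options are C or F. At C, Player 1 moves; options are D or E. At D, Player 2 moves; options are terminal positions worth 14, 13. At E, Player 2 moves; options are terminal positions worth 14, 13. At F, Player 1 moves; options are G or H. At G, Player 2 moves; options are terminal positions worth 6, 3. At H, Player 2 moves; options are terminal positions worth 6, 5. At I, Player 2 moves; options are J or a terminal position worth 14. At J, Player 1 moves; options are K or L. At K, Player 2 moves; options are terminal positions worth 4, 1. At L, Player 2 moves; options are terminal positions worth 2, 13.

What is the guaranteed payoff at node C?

13

D: min(14, 13) = 13
E: min(14, 13) = 13
C: max(13, 13) = 13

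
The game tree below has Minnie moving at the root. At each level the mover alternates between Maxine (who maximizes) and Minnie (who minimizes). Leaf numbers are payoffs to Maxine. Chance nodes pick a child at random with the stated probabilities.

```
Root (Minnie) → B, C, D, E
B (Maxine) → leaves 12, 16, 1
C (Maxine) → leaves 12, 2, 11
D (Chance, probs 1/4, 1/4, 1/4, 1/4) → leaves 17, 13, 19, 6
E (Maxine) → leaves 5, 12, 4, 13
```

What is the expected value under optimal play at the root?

B (Maxine): max(12, 16, 1) = 16
C (Maxine): max(12, 2, 11) = 12
D (Chance): 1/4·17 + 1/4·13 + 1/4·19 + 1/4·6 = 13.75
E (Maxine): max(5, 12, 4, 13) = 13
Root (Minnie): min(16, 12, 13.75, 13) = 12

12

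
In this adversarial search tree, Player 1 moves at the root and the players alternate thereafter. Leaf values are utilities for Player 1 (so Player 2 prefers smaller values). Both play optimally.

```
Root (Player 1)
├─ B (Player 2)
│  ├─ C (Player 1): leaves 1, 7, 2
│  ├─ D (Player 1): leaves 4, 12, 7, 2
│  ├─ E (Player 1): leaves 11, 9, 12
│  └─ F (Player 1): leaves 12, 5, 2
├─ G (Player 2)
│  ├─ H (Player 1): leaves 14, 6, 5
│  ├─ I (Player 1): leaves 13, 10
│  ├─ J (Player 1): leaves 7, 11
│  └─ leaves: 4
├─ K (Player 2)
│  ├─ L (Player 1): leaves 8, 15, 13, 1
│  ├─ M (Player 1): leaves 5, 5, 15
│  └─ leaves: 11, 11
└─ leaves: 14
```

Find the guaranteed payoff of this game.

14

C (Player 1): max(1, 7, 2) = 7
D (Player 1): max(4, 12, 7, 2) = 12
E (Player 1): max(11, 9, 12) = 12
F (Player 1): max(12, 5, 2) = 12
B (Player 2): min(7, 12, 12, 12) = 7
H (Player 1): max(14, 6, 5) = 14
I (Player 1): max(13, 10) = 13
J (Player 1): max(7, 11) = 11
G (Player 2): min(14, 13, 11, 4) = 4
L (Player 1): max(8, 15, 13, 1) = 15
M (Player 1): max(5, 5, 15) = 15
K (Player 2): min(15, 15, 11, 11) = 11
Root (Player 1): max(7, 4, 11, 14) = 14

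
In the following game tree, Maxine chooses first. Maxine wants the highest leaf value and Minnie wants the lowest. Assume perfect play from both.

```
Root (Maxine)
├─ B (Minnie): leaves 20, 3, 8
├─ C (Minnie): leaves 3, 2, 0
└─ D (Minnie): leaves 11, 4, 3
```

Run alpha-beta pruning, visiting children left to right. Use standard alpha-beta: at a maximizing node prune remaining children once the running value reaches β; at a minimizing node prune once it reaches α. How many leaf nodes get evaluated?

7

B [α=-∞,β=+∞]: v=3
C [α=3,β=+∞]: v=3 after child 1 ≤ α → α-cutoff, skip 2
D [α=3,β=+∞]: v=3
Root [α=-∞,β=+∞]: v=3
Leaves evaluated: 7 of 9.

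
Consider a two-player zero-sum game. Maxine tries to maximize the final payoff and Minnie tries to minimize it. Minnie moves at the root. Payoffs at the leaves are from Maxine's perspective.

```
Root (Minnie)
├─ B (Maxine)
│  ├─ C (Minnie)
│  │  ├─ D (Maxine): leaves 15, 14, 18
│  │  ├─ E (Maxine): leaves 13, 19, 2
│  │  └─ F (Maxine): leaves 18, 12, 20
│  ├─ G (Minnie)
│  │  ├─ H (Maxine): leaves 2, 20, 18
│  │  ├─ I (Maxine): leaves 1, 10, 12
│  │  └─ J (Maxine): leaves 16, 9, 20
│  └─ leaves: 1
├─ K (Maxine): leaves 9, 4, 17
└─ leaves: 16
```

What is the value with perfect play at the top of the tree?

D (Maxine): max(15, 14, 18) = 18
E (Maxine): max(13, 19, 2) = 19
F (Maxine): max(18, 12, 20) = 20
C (Minnie): min(18, 19, 20) = 18
H (Maxine): max(2, 20, 18) = 20
I (Maxine): max(1, 10, 12) = 12
J (Maxine): max(16, 9, 20) = 20
G (Minnie): min(20, 12, 20) = 12
B (Maxine): max(18, 12, 1) = 18
K (Maxine): max(9, 4, 17) = 17
Root (Minnie): min(18, 17, 16) = 16

16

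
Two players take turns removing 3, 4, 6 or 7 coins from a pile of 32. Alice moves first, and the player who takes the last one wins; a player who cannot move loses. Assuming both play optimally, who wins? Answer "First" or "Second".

Mark each pile size as W (mover wins) or L (mover loses):
i:   0  1  2  3  4  5  6  7  8  9 10 11 12 13 14 15 16 17 18 19 20 21 22 23 24 25 26 27 28 29 30 31 32
     L  L  L  W  W  W  W  W  W  W  L  L  L  W  W  W  W  W  W  W  L  L  L  W  W  W  W  W  W  W  L  L  L
Position 32 is L, so the second player wins.

Second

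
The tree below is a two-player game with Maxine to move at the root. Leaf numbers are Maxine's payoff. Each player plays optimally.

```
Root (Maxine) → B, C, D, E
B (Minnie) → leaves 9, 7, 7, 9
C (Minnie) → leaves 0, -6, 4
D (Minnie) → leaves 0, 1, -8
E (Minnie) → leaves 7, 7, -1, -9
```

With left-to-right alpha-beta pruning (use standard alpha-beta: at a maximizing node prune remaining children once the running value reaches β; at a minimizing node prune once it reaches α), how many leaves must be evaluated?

7

B [α=-∞,β=+∞]: v=7
C [α=7,β=+∞]: v=0 after child 1 ≤ α → α-cutoff, skip 2
D [α=7,β=+∞]: v=0 after child 1 ≤ α → α-cutoff, skip 2
E [α=7,β=+∞]: v=7 after child 1 ≤ α → α-cutoff, skip 3
Root [α=-∞,β=+∞]: v=7
Leaves evaluated: 7 of 14.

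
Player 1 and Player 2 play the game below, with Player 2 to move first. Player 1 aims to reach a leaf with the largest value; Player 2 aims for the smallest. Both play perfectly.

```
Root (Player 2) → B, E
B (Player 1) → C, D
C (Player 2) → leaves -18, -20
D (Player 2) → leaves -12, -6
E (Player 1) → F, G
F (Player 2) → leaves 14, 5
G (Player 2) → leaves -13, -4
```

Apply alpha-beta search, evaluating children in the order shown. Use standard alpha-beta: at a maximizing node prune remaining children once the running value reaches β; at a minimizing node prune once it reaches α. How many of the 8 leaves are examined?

6

C [α=-∞,β=+∞]: v=-20
D [α=-20,β=+∞]: v=-12
B [α=-∞,β=+∞]: v=-12
F [α=-∞,β=-12]: v=5
E [α=-∞,β=-12]: v=5 after child 1 ≥ β → β-cutoff, skip 1
Root [α=-∞,β=+∞]: v=-12
Leaves evaluated: 6 of 8.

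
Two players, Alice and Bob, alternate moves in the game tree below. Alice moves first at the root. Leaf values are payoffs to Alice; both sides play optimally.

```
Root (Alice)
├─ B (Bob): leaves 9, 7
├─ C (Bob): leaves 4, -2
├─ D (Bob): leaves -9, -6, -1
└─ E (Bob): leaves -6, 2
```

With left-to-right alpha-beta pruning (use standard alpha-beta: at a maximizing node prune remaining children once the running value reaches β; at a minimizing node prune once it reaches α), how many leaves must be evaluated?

5

B [α=-∞,β=+∞]: v=7
C [α=7,β=+∞]: v=4 after child 1 ≤ α → α-cutoff, skip 1
D [α=7,β=+∞]: v=-9 after child 1 ≤ α → α-cutoff, skip 2
E [α=7,β=+∞]: v=-6 after child 1 ≤ α → α-cutoff, skip 1
Root [α=-∞,β=+∞]: v=7
Leaves evaluated: 5 of 9.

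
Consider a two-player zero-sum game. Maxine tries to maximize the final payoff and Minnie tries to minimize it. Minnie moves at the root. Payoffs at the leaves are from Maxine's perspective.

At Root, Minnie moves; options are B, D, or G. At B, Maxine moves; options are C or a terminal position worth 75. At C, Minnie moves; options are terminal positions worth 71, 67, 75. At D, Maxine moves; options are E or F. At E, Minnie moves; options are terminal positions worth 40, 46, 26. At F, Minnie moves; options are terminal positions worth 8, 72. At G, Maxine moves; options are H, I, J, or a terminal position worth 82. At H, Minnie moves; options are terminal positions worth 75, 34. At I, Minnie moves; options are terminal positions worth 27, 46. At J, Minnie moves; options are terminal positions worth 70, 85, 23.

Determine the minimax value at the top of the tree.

26

C (Minnie): min(71, 67, 75) = 67
B (Maxine): max(67, 75) = 75
E (Minnie): min(40, 46, 26) = 26
F (Minnie): min(8, 72) = 8
D (Maxine): max(26, 8) = 26
H (Minnie): min(75, 34) = 34
I (Minnie): min(27, 46) = 27
J (Minnie): min(70, 85, 23) = 23
G (Maxine): max(34, 27, 23, 82) = 82
Root (Minnie): min(75, 26, 82) = 26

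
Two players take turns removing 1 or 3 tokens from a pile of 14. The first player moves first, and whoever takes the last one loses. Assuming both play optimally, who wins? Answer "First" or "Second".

i:   0  1  2  3  4  5  6  7  8  9 10 11 12 13 14
     W  L  W  L  W  L  W  L  W  L  W  L  W  L  W
Position 14 is W, so the first player wins.

First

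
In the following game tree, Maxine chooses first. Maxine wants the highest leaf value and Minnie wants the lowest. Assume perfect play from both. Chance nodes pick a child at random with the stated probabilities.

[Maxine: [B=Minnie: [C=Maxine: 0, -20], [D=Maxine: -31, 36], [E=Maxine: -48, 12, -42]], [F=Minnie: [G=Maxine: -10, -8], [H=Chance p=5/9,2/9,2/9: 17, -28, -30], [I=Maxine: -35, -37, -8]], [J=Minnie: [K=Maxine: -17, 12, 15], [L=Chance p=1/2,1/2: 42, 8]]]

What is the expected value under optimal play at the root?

15

C (Maxine): max(0, -20) = 0
D (Maxine): max(-31, 36) = 36
E (Maxine): max(-48, 12, -42) = 12
B (Minnie): min(0, 36, 12) = 0
G (Maxine): max(-10, -8) = -8
H (Chance): 5/9·17 + 2/9·-28 + 2/9·-30 = -3.44
I (Maxine): max(-35, -37, -8) = -8
F (Minnie): min(-8, -3.44, -8) = -8
K (Maxine): max(-17, 12, 15) = 15
L (Chance): 1/2·42 + 1/2·8 = 25
J (Minnie): min(15, 25) = 15
Root (Maxine): max(0, -8, 15) = 15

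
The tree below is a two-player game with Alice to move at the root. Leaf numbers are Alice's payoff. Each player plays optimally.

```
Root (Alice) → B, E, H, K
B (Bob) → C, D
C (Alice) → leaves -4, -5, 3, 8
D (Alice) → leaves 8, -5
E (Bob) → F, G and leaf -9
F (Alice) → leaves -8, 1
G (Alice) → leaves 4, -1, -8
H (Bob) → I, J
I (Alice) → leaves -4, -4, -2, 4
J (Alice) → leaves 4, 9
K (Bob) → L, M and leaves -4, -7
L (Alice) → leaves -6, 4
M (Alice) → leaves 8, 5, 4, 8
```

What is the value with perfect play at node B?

C: max(-4, -5, 3, 8) = 8
D: max(8, -5) = 8
B: min(8, 8) = 8

8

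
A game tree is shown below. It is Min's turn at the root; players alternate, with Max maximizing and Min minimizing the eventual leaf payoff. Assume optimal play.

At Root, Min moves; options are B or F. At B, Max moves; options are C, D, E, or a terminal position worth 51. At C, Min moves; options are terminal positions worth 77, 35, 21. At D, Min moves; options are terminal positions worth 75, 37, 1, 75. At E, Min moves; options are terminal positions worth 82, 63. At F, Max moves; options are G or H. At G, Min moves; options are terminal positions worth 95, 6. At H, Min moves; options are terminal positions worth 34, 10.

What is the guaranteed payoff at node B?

C: min(77, 35, 21) = 21
D: min(75, 37, 1, 75) = 1
E: min(82, 63) = 63
B: max(21, 1, 63, 51) = 63

63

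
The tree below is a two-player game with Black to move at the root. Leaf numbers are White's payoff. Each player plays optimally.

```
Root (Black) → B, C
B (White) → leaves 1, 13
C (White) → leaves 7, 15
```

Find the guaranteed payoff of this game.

B (White): max(1, 13) = 13
C (White): max(7, 15) = 15
Root (Black): min(13, 15) = 13

13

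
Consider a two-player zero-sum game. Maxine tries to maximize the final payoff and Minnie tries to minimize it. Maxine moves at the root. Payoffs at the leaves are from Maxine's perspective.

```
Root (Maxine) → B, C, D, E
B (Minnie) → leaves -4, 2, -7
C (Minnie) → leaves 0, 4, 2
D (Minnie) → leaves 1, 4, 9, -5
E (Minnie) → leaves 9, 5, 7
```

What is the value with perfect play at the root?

5

B (Minnie): min(-4, 2, -7) = -7
C (Minnie): min(0, 4, 2) = 0
D (Minnie): min(1, 4, 9, -5) = -5
E (Minnie): min(9, 5, 7) = 5
Root (Maxine): max(-7, 0, -5, 5) = 5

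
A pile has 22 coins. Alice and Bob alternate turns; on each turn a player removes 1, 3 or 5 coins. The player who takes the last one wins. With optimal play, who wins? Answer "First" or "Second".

Mark each pile size as W (mover wins) or L (mover loses):
i:   0  1  2  3  4  5  6  7  8  9 10 11 12 13 14 15 16 17 18 19 20 21 22
     L  W  L  W  L  W  L  W  L  W  L  W  L  W  L  W  L  W  L  W  L  W  L
Position 22 is L, so the second player wins.

Second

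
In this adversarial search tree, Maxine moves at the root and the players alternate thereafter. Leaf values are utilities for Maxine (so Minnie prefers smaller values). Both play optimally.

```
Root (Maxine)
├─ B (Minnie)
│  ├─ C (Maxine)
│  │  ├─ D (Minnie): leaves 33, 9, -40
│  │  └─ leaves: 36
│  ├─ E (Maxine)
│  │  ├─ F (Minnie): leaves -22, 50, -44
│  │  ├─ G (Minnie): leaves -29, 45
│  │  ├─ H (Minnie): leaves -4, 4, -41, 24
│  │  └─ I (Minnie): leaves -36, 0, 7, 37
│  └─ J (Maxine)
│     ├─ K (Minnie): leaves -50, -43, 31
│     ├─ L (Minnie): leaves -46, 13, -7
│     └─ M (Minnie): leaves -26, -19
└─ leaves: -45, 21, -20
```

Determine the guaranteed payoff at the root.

21

D (Minnie): min(33, 9, -40) = -40
C (Maxine): max(-40, 36) = 36
F (Minnie): min(-22, 50, -44) = -44
G (Minnie): min(-29, 45) = -29
H (Minnie): min(-4, 4, -41, 24) = -41
I (Minnie): min(-36, 0, 7, 37) = -36
E (Maxine): max(-44, -29, -41, -36) = -29
K (Minnie): min(-50, -43, 31) = -50
L (Minnie): min(-46, 13, -7) = -46
M (Minnie): min(-26, -19) = -26
J (Maxine): max(-50, -46, -26) = -26
B (Minnie): min(36, -29, -26) = -29
Root (Maxine): max(-29, -45, 21, -20) = 21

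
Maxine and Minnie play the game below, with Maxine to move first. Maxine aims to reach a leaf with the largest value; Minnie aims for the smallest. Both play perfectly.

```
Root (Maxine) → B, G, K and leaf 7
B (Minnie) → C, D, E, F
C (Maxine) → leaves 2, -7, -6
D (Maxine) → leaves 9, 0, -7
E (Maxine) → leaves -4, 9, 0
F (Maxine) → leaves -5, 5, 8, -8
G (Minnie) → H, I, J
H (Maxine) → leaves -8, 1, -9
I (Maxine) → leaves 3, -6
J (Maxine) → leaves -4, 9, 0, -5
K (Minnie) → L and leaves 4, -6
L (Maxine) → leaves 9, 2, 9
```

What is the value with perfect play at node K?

-6

L: max(9, 2, 9) = 9
K: min(9, 4, -6) = -6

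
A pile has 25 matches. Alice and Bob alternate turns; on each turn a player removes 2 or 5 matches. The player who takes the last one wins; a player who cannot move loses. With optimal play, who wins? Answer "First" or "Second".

Second

Positions where the player to move wins (W) vs loses (L):
i:   0  1  2  3  4  5  6  7  8  9 10 11 12 13 14 15 16 17 18 19 20 21 22 23 24 25
     L  L  W  W  L  W  W  L  L  W  W  L  W  W  L  L  W  W  L  W  W  L  L  W  W  L
Position 25 is L, so the second player wins.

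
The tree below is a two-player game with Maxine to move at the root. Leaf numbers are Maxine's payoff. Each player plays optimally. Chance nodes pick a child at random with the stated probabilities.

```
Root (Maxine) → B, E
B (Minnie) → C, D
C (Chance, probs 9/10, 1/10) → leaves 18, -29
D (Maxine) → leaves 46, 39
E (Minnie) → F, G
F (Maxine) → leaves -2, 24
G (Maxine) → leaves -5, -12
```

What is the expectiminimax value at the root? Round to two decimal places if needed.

C (Chance): 9/10·18 + 1/10·-29 = 13.3
D (Maxine): max(46, 39) = 46
B (Minnie): min(13.3, 46) = 13.3
F (Maxine): max(-2, 24) = 24
G (Maxine): max(-5, -12) = -5
E (Minnie): min(24, -5) = -5
Root (Maxine): max(13.3, -5) = 13.3

13.3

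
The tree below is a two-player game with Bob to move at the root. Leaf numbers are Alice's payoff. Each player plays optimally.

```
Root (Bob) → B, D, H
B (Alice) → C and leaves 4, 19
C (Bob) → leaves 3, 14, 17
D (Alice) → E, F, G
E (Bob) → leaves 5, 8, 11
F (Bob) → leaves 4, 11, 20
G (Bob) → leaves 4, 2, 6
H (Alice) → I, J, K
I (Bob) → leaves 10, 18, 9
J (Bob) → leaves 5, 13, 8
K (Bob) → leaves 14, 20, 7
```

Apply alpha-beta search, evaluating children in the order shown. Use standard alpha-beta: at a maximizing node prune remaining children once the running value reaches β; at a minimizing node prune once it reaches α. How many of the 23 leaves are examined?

C [α=-∞,β=+∞]: v=3
B [α=-∞,β=+∞]: v=19
E [α=-∞,β=19]: v=5
F [α=5,β=19]: v=4 after child 1 ≤ α → α-cutoff, skip 2
G [α=5,β=19]: v=4 after child 1 ≤ α → α-cutoff, skip 2
D [α=-∞,β=19]: v=5
I [α=-∞,β=5]: v=9
H [α=-∞,β=5]: v=9 after child 1 ≥ β → β-cutoff, skip 2
Root [α=-∞,β=+∞]: v=5
Leaves evaluated: 13 of 23.

13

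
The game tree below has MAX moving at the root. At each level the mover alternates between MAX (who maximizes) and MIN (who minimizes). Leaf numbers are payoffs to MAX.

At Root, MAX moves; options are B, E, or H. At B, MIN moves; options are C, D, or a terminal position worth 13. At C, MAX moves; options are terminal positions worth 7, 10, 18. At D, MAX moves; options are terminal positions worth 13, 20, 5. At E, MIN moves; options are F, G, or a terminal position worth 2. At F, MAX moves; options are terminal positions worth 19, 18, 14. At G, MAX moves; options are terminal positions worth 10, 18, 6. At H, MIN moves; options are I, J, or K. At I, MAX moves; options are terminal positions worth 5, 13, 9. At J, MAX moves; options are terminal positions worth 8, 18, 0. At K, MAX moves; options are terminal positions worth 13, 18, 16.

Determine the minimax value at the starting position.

13

C (MAX): max(7, 10, 18) = 18
D (MAX): max(13, 20, 5) = 20
B (MIN): min(18, 20, 13) = 13
F (MAX): max(19, 18, 14) = 19
G (MAX): max(10, 18, 6) = 18
E (MIN): min(19, 18, 2) = 2
I (MAX): max(5, 13, 9) = 13
J (MAX): max(8, 18, 0) = 18
K (MAX): max(13, 18, 16) = 18
H (MIN): min(13, 18, 18) = 13
Root (MAX): max(13, 2, 13) = 13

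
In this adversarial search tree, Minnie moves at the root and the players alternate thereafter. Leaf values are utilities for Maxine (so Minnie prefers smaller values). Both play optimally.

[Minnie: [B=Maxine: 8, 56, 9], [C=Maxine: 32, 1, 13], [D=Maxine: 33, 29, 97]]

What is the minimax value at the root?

32

B (Maxine): max(8, 56, 9) = 56
C (Maxine): max(32, 1, 13) = 32
D (Maxine): max(33, 29, 97) = 97
Root (Minnie): min(56, 32, 97) = 32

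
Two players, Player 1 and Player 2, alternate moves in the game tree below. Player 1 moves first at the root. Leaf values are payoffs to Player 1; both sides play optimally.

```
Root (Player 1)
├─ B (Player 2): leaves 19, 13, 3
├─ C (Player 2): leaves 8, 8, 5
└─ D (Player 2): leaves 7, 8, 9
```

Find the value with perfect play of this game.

B (Player 2): min(19, 13, 3) = 3
C (Player 2): min(8, 8, 5) = 5
D (Player 2): min(7, 8, 9) = 7
Root (Player 1): max(3, 5, 7) = 7

7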